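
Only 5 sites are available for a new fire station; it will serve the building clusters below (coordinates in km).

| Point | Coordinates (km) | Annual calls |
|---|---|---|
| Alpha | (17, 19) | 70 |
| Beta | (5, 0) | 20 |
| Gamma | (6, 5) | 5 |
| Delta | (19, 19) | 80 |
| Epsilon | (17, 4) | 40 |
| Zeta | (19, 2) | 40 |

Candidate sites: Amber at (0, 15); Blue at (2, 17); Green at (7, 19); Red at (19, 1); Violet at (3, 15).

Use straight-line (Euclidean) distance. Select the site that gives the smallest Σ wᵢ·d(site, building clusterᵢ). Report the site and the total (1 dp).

Total weighted distance at each candidate:
  Amber (0, 15): total = 4881.2
  Blue (2, 17): total = 4538.0
  Green (7, 19): total = 3665.7
  Red (19, 1): total = 3240.7
  Violet (3, 15): total = 4230.3
Minimum is at Red with total 3240.7 km.

Red, total 3240.7 km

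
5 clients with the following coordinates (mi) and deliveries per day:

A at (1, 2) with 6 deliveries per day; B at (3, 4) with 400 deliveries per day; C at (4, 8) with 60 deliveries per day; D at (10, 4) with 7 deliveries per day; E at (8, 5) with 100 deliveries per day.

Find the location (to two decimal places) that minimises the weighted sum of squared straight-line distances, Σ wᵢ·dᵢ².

(4.04, 4.57)

The minimiser of Σwᵢ‖p−pᵢ‖² is the weighted centroid p* = (Σwᵢpᵢ)/(Σwᵢ).
Σwᵢ = 573.
Σwᵢxᵢ = 6·1 + 400·3 + 60·4 + 7·10 + 100·8 = 2316.
Σwᵢyᵢ = 6·2 + 400·4 + 60·8 + 7·4 + 100·5 = 2620.
x* = 2316/573 = 4.04, y* = 2620/573 = 4.57.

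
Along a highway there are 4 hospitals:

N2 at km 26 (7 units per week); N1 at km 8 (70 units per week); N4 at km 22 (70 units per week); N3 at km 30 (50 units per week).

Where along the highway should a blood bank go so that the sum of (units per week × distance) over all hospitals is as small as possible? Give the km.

x = 22

For a sum of weighted absolute distances on a line, the optimum is the weighted median (not the mean). Total weight W = 197; half-weight = 98.5.
Sort by position and accumulate weight:
  km 8 (N1, w=70) → cum 70
  km 22 (N4, w=70) → cum 140  ≥ 98.5 → median here
  km 26 (N2, w=7) → cum 147
  km 30 (N3, w=50) → cum 197
Optimal location: km 22.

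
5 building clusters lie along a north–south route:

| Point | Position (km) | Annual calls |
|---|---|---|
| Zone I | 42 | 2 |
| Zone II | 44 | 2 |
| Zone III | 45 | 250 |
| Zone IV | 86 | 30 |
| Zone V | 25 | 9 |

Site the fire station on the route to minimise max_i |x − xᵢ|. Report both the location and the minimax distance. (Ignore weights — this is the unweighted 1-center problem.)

location 55.5, max distance 30.5

The 1-center on a line is the midpoint of the two extreme points: leftmost at 25, rightmost at 86.
Optimal location = (25 + 86)/2 = 55.5; maximum distance = (86 − 25)/2 = 30.5.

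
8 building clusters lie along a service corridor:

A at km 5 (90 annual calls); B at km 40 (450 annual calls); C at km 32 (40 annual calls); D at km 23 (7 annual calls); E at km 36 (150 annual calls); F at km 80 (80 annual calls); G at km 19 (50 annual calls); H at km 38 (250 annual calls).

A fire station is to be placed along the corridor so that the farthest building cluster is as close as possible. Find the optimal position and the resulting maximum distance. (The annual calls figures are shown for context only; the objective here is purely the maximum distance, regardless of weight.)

The 1-center on a line is the midpoint of the two extreme points: leftmost at 5, rightmost at 80.
Optimal location = (5 + 80)/2 = 42.5; maximum distance = (80 − 5)/2 = 37.5.

location 42.5, max distance 37.5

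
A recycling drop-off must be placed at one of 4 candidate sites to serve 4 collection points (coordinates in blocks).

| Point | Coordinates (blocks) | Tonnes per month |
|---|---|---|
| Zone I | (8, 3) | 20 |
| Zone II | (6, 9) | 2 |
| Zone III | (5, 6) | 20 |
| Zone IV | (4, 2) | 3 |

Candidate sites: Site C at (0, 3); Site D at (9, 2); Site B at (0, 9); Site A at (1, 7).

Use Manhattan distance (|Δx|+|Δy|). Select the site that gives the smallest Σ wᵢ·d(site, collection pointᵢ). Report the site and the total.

Site D, total 235 blocks

Total weighted distance at each candidate:
  Site C (0, 3): total = 359
  Site D (9, 2): total = 235
  Site B (0, 9): total = 485
  Site A (1, 7): total = 358
Minimum is at Site D with total 235 blocks.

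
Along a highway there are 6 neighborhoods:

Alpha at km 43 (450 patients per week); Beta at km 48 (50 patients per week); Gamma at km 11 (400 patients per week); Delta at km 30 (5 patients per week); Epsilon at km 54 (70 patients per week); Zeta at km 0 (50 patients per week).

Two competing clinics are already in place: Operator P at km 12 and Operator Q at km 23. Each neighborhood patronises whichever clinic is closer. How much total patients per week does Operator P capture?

The indifferent point is the midpoint (12+23)/2 = 17.5; neighborhoods left of it (closer to Operator P at 12) go to Operator P, those right go to Operator Q.
  Zeta at 0 (w=50) → Operator P
  Gamma at 11 (w=400) → Operator P
  Delta at 30 (w=5) → Operator Q
  Alpha at 43 (w=450) → Operator Q
  Beta at 48 (w=50) → Operator Q
  Epsilon at 54 (w=70) → Operator Q
Operator P captures 450; Operator Q captures 575.

450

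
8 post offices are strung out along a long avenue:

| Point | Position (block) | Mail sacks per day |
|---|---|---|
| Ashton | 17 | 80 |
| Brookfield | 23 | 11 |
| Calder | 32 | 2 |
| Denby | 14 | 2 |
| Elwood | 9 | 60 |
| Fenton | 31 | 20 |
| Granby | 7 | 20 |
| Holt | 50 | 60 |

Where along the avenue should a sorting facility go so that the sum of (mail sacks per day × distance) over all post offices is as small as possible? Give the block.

For a sum of weighted absolute distances on a line, the optimum is the weighted median (not the mean). Total weight W = 255; half-weight = 127.5.
Sort by position and accumulate weight:
  block 7 (Granby, w=20) → cum 20
  block 9 (Elwood, w=60) → cum 80
  block 14 (Denby, w=2) → cum 82
  block 17 (Ashton, w=80) → cum 162  ≥ 127.5 → median here
  block 23 (Brookfield, w=11) → cum 173
  block 31 (Fenton, w=20) → cum 193
  block 32 (Calder, w=2) → cum 195
  block 50 (Holt, w=60) → cum 255
Optimal location: block 17.

x = 17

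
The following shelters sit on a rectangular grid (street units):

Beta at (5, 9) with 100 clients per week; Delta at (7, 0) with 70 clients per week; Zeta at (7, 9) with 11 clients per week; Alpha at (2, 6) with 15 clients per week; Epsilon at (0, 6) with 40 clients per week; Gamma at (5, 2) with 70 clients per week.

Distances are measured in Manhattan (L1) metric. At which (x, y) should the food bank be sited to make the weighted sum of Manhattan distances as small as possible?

(5, 6)

Manhattan distance separates: Σwᵢ(|x−xᵢ|+|y−yᵢ|) = Σwᵢ|x−xᵢ| + Σwᵢ|y−yᵢ|, so x and y are optimised independently as 1-D weighted medians.
Total weight W = 306; half = 153.
x-coordinate, sorted with cumulative weight:
  x=0 (Epsilon, w=40) cum 40
  x=2 (Alpha, w=15) cum 55
  x=5 (Beta, w=100) cum 155  ← median
  x=5 (Gamma, w=70) cum 225
  x=7 (Delta, w=70) cum 295
  x=7 (Zeta, w=11) cum 306
⇒ x* = 5
y-coordinate, sorted with cumulative weight:
  y=0 (Delta, w=70) cum 70
  y=2 (Gamma, w=70) cum 140
  y=6 (Alpha, w=15) cum 155  ← median
  y=6 (Epsilon, w=40) cum 195
  y=9 (Beta, w=100) cum 295
  y=9 (Zeta, w=11) cum 306
⇒ y* = 6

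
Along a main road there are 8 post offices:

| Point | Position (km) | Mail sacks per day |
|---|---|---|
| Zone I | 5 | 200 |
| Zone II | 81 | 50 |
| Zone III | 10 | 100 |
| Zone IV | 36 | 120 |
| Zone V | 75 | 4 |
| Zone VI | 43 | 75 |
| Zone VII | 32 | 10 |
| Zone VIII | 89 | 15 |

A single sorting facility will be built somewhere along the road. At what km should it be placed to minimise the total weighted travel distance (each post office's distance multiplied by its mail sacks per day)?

x = 10

For a sum of weighted absolute distances on a line, the optimum is the weighted median (not the mean). Total weight W = 574; half-weight = 287.
Sort by position and accumulate weight:
  km 5 (Zone I, w=200) → cum 200
  km 10 (Zone III, w=100) → cum 300  ≥ 287 → median here
  km 32 (Zone VII, w=10) → cum 310
  km 36 (Zone IV, w=120) → cum 430
  km 43 (Zone VI, w=75) → cum 505
  km 75 (Zone V, w=4) → cum 509
  km 81 (Zone II, w=50) → cum 559
  km 89 (Zone VIII, w=15) → cum 574
Optimal location: km 10.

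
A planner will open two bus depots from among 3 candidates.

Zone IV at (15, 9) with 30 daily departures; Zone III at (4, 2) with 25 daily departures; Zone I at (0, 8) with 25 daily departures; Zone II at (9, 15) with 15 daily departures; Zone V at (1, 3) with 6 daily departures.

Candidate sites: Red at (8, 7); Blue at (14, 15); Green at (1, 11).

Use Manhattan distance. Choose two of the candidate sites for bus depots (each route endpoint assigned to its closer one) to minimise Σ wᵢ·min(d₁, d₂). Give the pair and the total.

{Blue, Green}, total 733

Evaluate every pair (each demand assigned to the nearer of the two):
  {Blue, Green}: total = 733
  {Red, Green}: total = 778
  {Red, Blue}: total = 801
Best pair: {Blue, Green} with total 733.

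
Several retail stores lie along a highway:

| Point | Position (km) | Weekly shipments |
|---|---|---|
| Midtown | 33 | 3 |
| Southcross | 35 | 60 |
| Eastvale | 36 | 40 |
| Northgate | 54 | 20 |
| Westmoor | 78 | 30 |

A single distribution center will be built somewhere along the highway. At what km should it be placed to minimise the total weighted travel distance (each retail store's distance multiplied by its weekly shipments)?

For a sum of weighted absolute distances on a line, the optimum is the weighted median (not the mean). Total weight W = 153; half-weight = 76.5.
Sort by position and accumulate weight:
  km 33 (Midtown, w=3) → cum 3
  km 35 (Southcross, w=60) → cum 63
  km 36 (Eastvale, w=40) → cum 103  ≥ 76.5 → median here
  km 54 (Northgate, w=20) → cum 123
  km 78 (Westmoor, w=30) → cum 153
Optimal location: km 36.

x = 36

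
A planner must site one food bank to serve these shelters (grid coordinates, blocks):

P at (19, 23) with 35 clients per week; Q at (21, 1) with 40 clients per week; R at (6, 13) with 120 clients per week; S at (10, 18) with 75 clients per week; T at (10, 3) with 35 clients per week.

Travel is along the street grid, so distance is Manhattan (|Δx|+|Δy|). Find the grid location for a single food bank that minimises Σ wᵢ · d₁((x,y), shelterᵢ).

(10, 13)

Manhattan distance separates: Σwᵢ(|x−xᵢ|+|y−yᵢ|) = Σwᵢ|x−xᵢ| + Σwᵢ|y−yᵢ|, so x and y are optimised independently as 1-D weighted medians.
Total weight W = 305; half = 152.5.
x-coordinate, sorted with cumulative weight:
  x=6 (R, w=120) cum 120
  x=10 (S, w=75) cum 195  ← median
  x=10 (T, w=35) cum 230
  x=19 (P, w=35) cum 265
  x=21 (Q, w=40) cum 305
⇒ x* = 10
y-coordinate, sorted with cumulative weight:
  y=1 (Q, w=40) cum 40
  y=3 (T, w=35) cum 75
  y=13 (R, w=120) cum 195  ← median
  y=18 (S, w=75) cum 270
  y=23 (P, w=35) cum 305
⇒ y* = 13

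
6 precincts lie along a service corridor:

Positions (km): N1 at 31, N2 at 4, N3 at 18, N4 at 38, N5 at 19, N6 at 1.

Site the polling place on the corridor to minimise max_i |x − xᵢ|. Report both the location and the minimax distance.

The 1-center on a line is the midpoint of the two extreme points: leftmost at 1, rightmost at 38.
Optimal location = (1 + 38)/2 = 19.5; maximum distance = (38 − 1)/2 = 18.5.

location 19.5, max distance 18.5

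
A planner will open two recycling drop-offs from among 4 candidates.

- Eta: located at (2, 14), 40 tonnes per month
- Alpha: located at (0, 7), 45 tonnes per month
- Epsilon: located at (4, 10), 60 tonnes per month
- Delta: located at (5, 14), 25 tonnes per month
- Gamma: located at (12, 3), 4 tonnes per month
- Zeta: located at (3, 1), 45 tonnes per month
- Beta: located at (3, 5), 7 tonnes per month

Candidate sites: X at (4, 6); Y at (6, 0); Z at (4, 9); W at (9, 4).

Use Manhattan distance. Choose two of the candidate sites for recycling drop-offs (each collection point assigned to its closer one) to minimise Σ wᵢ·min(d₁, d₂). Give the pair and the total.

{Y, Z}, total 1011

Evaluate every pair (each demand assigned to the nearer of the two):
  {Y, Z}: total = 1011
  {X, Z}: total = 1043
  {Z, W}: total = 1216
  {X, Y}: total = 1320
  {X, W}: total = 1390
  {Y, W}: total = 2475
Best pair: {Y, Z} with total 1011.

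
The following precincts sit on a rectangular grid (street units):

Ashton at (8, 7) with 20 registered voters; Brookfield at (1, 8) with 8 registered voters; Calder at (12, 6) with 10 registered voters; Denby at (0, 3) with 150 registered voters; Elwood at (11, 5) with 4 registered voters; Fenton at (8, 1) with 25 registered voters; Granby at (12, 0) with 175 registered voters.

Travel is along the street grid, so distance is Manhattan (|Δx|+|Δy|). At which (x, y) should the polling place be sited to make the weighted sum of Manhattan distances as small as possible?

Manhattan distance separates: Σwᵢ(|x−xᵢ|+|y−yᵢ|) = Σwᵢ|x−xᵢ| + Σwᵢ|y−yᵢ|, so x and y are optimised independently as 1-D weighted medians.
Total weight W = 392; half = 196.
x-coordinate, sorted with cumulative weight:
  x=0 (Denby, w=150) cum 150
  x=1 (Brookfield, w=8) cum 158
  x=8 (Ashton, w=20) cum 178
  x=8 (Fenton, w=25) cum 203  ← median
  x=11 (Elwood, w=4) cum 207
  x=12 (Calder, w=10) cum 217
  x=12 (Granby, w=175) cum 392
⇒ x* = 8
y-coordinate, sorted with cumulative weight:
  y=0 (Granby, w=175) cum 175
  y=1 (Fenton, w=25) cum 200  ← median
  y=3 (Denby, w=150) cum 350
  y=5 (Elwood, w=4) cum 354
  y=6 (Calder, w=10) cum 364
  y=7 (Ashton, w=20) cum 384
  y=8 (Brookfield, w=8) cum 392
⇒ y* = 1

(8, 1)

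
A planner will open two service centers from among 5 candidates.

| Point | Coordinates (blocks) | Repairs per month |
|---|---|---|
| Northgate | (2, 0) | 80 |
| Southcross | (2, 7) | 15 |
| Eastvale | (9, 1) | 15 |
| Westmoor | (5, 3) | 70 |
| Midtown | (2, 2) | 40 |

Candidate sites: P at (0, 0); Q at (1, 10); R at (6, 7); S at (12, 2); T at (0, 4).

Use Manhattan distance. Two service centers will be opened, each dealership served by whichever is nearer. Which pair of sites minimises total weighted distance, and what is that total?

{P, R}, total 865

Evaluate every pair (each demand assigned to the nearer of the two):
  {P, R}: total = 865
  {P, T}: total = 965
  {P, S}: total = 1075
  {P, Q}: total = 1090
  {R, T}: total = 1185
  {S, T}: total = 1195
  {Q, T}: total = 1300
  {R, S}: total = 1710
  {Q, R}: total = 1785
  {Q, S}: total = 1920
Best pair: {P, R} with total 865.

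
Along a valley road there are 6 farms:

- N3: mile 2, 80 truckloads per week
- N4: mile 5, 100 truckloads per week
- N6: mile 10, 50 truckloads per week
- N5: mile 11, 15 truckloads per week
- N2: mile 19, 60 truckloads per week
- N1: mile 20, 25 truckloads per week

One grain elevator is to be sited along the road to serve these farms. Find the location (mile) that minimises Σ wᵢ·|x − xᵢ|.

For a sum of weighted absolute distances on a line, the optimum is the weighted median (not the mean). Total weight W = 330; half-weight = 165.
Sort by position and accumulate weight:
  mile 2 (N3, w=80) → cum 80
  mile 5 (N4, w=100) → cum 180  ≥ 165 → median here
  mile 10 (N6, w=50) → cum 230
  mile 11 (N5, w=15) → cum 245
  mile 19 (N2, w=60) → cum 305
  mile 20 (N1, w=25) → cum 330
Optimal location: mile 5.

x = 5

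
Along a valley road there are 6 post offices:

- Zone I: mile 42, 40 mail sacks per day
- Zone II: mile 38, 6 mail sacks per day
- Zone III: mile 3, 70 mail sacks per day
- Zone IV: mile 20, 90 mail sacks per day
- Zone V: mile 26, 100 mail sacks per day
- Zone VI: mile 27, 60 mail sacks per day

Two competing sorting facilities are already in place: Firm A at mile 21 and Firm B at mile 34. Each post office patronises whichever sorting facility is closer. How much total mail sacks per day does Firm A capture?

The indifferent point is the midpoint (21+34)/2 = 27.5; post offices left of it (closer to Firm A at 21) go to Firm A, those right go to Firm B.
  Zone III at 3 (w=70) → Firm A
  Zone IV at 20 (w=90) → Firm A
  Zone V at 26 (w=100) → Firm A
  Zone VI at 27 (w=60) → Firm A
  Zone II at 38 (w=6) → Firm B
  Zone I at 42 (w=40) → Firm B
Firm A captures 320; Firm B captures 46.

320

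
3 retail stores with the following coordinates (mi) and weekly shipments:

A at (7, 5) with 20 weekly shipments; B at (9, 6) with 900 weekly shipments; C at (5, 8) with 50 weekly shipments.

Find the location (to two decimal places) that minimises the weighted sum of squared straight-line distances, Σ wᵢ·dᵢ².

(8.75, 6.08)

The minimiser of Σwᵢ‖p−pᵢ‖² is the weighted centroid p* = (Σwᵢpᵢ)/(Σwᵢ).
Σwᵢ = 970.
Σwᵢxᵢ = 20·7 + 900·9 + 50·5 = 8490.
Σwᵢyᵢ = 20·5 + 900·6 + 50·8 = 5900.
x* = 8490/970 = 8.75, y* = 5900/970 = 6.08.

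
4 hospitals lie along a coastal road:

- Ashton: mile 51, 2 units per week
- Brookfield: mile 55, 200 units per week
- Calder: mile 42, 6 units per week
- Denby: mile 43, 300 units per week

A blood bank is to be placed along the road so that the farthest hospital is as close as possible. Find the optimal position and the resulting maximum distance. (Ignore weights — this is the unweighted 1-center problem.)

location 48.5, max distance 6.5

The 1-center on a line is the midpoint of the two extreme points: leftmost at 42, rightmost at 55.
Optimal location = (42 + 55)/2 = 48.5; maximum distance = (55 − 42)/2 = 6.5.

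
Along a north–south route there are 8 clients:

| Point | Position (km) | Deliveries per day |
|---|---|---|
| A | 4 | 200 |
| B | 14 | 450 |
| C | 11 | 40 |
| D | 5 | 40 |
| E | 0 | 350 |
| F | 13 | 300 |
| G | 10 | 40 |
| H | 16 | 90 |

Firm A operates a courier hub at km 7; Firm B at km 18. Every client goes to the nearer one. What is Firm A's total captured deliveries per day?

The indifferent point is the midpoint (7+18)/2 = 12.5; clients left of it (closer to Firm A at 7) go to Firm A, those right go to Firm B.
  E at 0 (w=350) → Firm A
  A at 4 (w=200) → Firm A
  D at 5 (w=40) → Firm A
  G at 10 (w=40) → Firm A
  C at 11 (w=40) → Firm A
  F at 13 (w=300) → Firm B
  B at 14 (w=450) → Firm B
  H at 16 (w=90) → Firm B
Firm A captures 670; Firm B captures 840.

670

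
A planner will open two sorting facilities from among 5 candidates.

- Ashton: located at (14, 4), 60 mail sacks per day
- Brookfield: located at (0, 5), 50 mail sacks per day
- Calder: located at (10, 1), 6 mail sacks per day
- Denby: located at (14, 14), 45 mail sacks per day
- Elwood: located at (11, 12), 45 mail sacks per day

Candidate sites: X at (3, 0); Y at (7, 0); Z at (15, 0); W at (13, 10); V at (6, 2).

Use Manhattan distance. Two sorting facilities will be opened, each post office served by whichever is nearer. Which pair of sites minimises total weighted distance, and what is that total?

Evaluate every pair (each demand assigned to the nearer of the two):
  {X, W}: total = 1273
  {W, V}: total = 1305
  {Y, W}: total = 1449
  {Z, W}: total = 1641
  {Z, V}: total = 2130
  {X, Z}: total = 2131
  {Y, Z}: total = 2319
  {X, V}: total = 2605
  {Y, V}: total = 2649
  {X, Y}: total = 2749
Best pair: {X, W} with total 1273.

{X, W}, total 1273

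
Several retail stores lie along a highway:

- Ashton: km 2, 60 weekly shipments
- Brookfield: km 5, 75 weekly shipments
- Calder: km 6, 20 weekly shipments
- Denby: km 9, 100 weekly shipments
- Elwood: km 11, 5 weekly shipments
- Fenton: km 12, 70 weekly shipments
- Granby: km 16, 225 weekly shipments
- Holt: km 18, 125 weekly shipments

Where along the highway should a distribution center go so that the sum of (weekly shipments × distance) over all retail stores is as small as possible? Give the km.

For a sum of weighted absolute distances on a line, the optimum is the weighted median (not the mean). Total weight W = 680; half-weight = 340.
Sort by position and accumulate weight:
  km 2 (Ashton, w=60) → cum 60
  km 5 (Brookfield, w=75) → cum 135
  km 6 (Calder, w=20) → cum 155
  km 9 (Denby, w=100) → cum 255
  km 11 (Elwood, w=5) → cum 260
  km 12 (Fenton, w=70) → cum 330
  km 16 (Granby, w=225) → cum 555  ≥ 340 → median here
  km 18 (Holt, w=125) → cum 680
Optimal location: km 16.

x = 16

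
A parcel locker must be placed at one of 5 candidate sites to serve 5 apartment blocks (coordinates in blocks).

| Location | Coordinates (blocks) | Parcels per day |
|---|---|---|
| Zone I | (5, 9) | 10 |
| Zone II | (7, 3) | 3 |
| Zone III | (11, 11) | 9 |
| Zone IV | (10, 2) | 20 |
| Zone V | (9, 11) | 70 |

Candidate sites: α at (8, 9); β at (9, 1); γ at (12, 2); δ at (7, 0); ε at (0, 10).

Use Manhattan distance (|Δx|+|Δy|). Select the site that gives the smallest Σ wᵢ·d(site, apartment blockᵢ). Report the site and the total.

Total weighted distance at each candidate:
  α (8, 9): total = 486
  β (9, 1): total = 980
  γ (12, 2): total = 1128
  δ (7, 0): total = 1264
  ε (0, 10): total = 1270
Minimum is at α with total 486 blocks.

α, total 486 blocks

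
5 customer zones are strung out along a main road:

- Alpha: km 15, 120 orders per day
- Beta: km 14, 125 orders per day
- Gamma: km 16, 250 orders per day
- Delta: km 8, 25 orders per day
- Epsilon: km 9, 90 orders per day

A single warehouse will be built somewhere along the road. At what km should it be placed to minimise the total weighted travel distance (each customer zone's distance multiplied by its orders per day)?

x = 15

For a sum of weighted absolute distances on a line, the optimum is the weighted median (not the mean). Total weight W = 610; half-weight = 305.
Sort by position and accumulate weight:
  km 8 (Delta, w=25) → cum 25
  km 9 (Epsilon, w=90) → cum 115
  km 14 (Beta, w=125) → cum 240
  km 15 (Alpha, w=120) → cum 360  ≥ 305 → median here
  km 16 (Gamma, w=250) → cum 610
Optimal location: km 15.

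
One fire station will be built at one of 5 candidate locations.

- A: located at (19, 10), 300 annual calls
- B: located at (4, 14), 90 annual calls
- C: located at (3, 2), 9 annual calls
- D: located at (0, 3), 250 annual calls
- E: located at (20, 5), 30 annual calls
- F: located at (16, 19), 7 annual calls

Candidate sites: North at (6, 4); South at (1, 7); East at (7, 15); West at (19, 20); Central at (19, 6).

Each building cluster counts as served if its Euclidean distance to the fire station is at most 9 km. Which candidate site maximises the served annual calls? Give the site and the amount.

South, covering 349

Coverage radius r = 9 km; a point is covered iff (Δx)²+(Δy)² ≤ 9² = 81.
  North (6, 4): covers {C, D} → 259
  South (1, 7): covers {B, C, D} → 349
  East (7, 15): covers {B} → 90
  West (19, 20): covers {F} → 7
  Central (19, 6): covers {A, E} → 330
Maximum coverage at South: 349 annual calls.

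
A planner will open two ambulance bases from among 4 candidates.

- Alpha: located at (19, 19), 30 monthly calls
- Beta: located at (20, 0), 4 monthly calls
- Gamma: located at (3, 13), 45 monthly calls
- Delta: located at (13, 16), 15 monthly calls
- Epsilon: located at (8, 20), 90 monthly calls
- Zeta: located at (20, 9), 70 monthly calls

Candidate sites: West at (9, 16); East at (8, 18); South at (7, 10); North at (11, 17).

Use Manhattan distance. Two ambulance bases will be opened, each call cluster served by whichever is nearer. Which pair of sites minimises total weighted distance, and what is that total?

{East, South}, total 2032

Evaluate every pair (each demand assigned to the nearer of the two):
  {East, South}: total = 2032
  {East, North}: total = 2269
  {South, North}: total = 2272
  {West, South}: total = 2287
  {West, East}: total = 2373
  {West, North}: total = 2494
Best pair: {East, South} with total 2032.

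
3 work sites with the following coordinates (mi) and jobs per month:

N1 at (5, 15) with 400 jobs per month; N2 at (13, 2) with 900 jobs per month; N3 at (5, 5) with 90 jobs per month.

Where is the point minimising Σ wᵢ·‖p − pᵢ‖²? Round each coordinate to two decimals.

The minimiser of Σwᵢ‖p−pᵢ‖² is the weighted centroid p* = (Σwᵢpᵢ)/(Σwᵢ).
Σwᵢ = 1390.
Σwᵢxᵢ = 400·5 + 900·13 + 90·5 = 14150.
Σwᵢyᵢ = 400·15 + 900·2 + 90·5 = 8250.
x* = 14150/1390 = 10.18, y* = 8250/1390 = 5.94.

(10.18, 5.94)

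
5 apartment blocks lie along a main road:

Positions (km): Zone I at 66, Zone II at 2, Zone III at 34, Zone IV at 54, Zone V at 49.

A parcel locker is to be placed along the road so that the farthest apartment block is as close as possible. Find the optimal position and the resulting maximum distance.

location 34, max distance 32

The 1-center on a line is the midpoint of the two extreme points: leftmost at 2, rightmost at 66.
Optimal location = (2 + 66)/2 = 34; maximum distance = (66 − 2)/2 = 32.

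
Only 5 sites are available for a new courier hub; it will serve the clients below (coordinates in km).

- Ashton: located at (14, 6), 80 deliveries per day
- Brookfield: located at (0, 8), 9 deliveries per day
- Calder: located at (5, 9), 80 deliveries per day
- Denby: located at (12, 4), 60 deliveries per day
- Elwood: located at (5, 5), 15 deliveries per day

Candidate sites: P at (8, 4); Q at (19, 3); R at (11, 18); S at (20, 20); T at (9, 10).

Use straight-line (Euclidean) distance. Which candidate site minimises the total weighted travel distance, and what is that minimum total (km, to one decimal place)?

Total weighted distance at each candidate:
  P (8, 4): total = 1340.4
  Q (19, 3): total = 2498.2
  R (11, 18): total = 3045.6
  S (20, 20): total = 4308.0
  T (9, 10): total = 1423.6
Minimum is at P with total 1340.4 km.

P, total 1340.4 km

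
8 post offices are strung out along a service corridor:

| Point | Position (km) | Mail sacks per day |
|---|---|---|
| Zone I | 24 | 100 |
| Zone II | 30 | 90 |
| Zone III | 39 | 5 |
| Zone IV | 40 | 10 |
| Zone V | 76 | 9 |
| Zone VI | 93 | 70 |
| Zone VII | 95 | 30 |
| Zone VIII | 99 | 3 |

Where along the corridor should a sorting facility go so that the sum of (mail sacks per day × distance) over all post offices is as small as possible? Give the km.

For a sum of weighted absolute distances on a line, the optimum is the weighted median (not the mean). Total weight W = 317; half-weight = 158.5.
Sort by position and accumulate weight:
  km 24 (Zone I, w=100) → cum 100
  km 30 (Zone II, w=90) → cum 190  ≥ 158.5 → median here
  km 39 (Zone III, w=5) → cum 195
  km 40 (Zone IV, w=10) → cum 205
  km 76 (Zone V, w=9) → cum 214
  km 93 (Zone VI, w=70) → cum 284
  km 95 (Zone VII, w=30) → cum 314
  km 99 (Zone VIII, w=3) → cum 317
Optimal location: km 30.

x = 30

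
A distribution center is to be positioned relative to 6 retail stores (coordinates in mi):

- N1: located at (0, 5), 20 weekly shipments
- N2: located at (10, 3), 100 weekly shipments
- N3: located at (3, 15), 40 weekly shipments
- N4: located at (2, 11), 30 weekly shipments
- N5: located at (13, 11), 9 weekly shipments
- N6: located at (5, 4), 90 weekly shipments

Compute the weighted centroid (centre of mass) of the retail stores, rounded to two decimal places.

The minimiser of Σwᵢ‖p−pᵢ‖² is the weighted centroid p* = (Σwᵢpᵢ)/(Σwᵢ).
Σwᵢ = 289.
Σwᵢxᵢ = 20·0 + 100·10 + 40·3 + 30·2 + 9·13 + 90·5 = 1747.
Σwᵢyᵢ = 20·5 + 100·3 + 40·15 + 30·11 + 9·11 + 90·4 = 1789.
x* = 1747/289 = 6.04, y* = 1789/289 = 6.19.

(6.04, 6.19)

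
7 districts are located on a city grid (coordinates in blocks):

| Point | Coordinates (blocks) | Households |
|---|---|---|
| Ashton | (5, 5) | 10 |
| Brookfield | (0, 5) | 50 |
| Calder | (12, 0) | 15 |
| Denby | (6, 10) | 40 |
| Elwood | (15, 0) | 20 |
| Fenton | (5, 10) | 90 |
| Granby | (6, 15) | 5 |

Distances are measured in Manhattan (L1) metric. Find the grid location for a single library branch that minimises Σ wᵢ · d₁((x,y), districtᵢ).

(5, 10)

Manhattan distance separates: Σwᵢ(|x−xᵢ|+|y−yᵢ|) = Σwᵢ|x−xᵢ| + Σwᵢ|y−yᵢ|, so x and y are optimised independently as 1-D weighted medians.
Total weight W = 230; half = 115.
x-coordinate, sorted with cumulative weight:
  x=0 (Brookfield, w=50) cum 50
  x=5 (Ashton, w=10) cum 60
  x=5 (Fenton, w=90) cum 150  ← median
  x=6 (Denby, w=40) cum 190
  x=6 (Granby, w=5) cum 195
  x=12 (Calder, w=15) cum 210
  x=15 (Elwood, w=20) cum 230
⇒ x* = 5
y-coordinate, sorted with cumulative weight:
  y=0 (Calder, w=15) cum 15
  y=0 (Elwood, w=20) cum 35
  y=5 (Ashton, w=10) cum 45
  y=5 (Brookfield, w=50) cum 95
  y=10 (Denby, w=40) cum 135  ← median
  y=10 (Fenton, w=90) cum 225
  y=15 (Granby, w=5) cum 230
⇒ y* = 10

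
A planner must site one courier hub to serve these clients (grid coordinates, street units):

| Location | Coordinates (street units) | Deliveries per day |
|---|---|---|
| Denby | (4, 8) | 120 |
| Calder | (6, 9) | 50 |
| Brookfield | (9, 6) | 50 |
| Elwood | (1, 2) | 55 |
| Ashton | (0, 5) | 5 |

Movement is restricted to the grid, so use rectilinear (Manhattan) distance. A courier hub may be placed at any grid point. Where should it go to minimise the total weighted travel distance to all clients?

(4, 8)

Manhattan distance separates: Σwᵢ(|x−xᵢ|+|y−yᵢ|) = Σwᵢ|x−xᵢ| + Σwᵢ|y−yᵢ|, so x and y are optimised independently as 1-D weighted medians.
Total weight W = 280; half = 140.
x-coordinate, sorted with cumulative weight:
  x=0 (Ashton, w=5) cum 5
  x=1 (Elwood, w=55) cum 60
  x=4 (Denby, w=120) cum 180  ← median
  x=6 (Calder, w=50) cum 230
  x=9 (Brookfield, w=50) cum 280
⇒ x* = 4
y-coordinate, sorted with cumulative weight:
  y=2 (Elwood, w=55) cum 55
  y=5 (Ashton, w=5) cum 60
  y=6 (Brookfield, w=50) cum 110
  y=8 (Denby, w=120) cum 230  ← median
  y=9 (Calder, w=50) cum 280
⇒ y* = 8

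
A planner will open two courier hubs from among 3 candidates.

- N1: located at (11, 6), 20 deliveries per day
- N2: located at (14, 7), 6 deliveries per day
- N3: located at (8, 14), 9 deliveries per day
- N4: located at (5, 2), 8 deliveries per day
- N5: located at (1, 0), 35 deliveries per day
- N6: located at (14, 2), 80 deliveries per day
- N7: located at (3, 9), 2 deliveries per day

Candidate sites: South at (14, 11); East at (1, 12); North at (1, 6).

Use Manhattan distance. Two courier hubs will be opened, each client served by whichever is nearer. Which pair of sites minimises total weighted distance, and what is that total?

{South, North}, total 1269

Evaluate every pair (each demand assigned to the nearer of the two):
  {South, North}: total = 1269
  {South, East}: total = 1527
  {East, North}: total = 2009
Best pair: {South, North} with total 1269.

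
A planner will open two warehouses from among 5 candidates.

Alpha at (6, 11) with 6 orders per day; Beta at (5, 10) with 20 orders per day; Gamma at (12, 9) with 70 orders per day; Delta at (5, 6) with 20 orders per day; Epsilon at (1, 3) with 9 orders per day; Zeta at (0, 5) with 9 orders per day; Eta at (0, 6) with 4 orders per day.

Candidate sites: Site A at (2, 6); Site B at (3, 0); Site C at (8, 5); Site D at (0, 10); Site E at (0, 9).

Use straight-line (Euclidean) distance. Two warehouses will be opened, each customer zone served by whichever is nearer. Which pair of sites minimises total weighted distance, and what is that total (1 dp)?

{Site A, Site C}, total 650.5

Evaluate every pair (each demand assigned to the nearer of the two):
  {Site A, Site C}: total = 650.5
  {Site C, Site E}: total = 701.9
  {Site C, Site D}: total = 720.4
  {Site B, Site C}: total = 725.6
  {Site A, Site D}: total = 983.9
  {Site A, Site E}: total = 985.4
  {Site A, Site B}: total = 985.8
  {Site B, Site E}: total = 1177.0
  {Site D, Site E}: total = 1195.9
  {Site B, Site D}: total = 1199.3
Best pair: {Site A, Site C} with total 650.5.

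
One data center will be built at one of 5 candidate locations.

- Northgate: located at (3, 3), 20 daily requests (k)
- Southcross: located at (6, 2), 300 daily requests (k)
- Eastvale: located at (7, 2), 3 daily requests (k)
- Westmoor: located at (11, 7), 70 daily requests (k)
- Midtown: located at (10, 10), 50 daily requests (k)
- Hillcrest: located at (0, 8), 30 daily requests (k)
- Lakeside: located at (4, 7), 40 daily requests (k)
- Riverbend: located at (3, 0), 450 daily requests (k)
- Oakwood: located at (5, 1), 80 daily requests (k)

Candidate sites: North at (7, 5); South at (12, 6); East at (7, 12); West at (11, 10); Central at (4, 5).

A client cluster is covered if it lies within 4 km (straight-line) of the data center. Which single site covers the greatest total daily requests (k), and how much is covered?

Central, covering 360

Coverage radius r = 4 km; a point is covered iff (Δx)²+(Δy)² ≤ 4² = 16.
  North (7, 5): covers {Southcross, Eastvale, Lakeside} → 343
  South (12, 6): covers {Westmoor} → 70
  East (7, 12): covers {Midtown} → 50
  West (11, 10): covers {Westmoor, Midtown} → 120
  Central (4, 5): covers {Northgate, Southcross, Lakeside} → 360
Maximum coverage at Central: 360 daily requests (k).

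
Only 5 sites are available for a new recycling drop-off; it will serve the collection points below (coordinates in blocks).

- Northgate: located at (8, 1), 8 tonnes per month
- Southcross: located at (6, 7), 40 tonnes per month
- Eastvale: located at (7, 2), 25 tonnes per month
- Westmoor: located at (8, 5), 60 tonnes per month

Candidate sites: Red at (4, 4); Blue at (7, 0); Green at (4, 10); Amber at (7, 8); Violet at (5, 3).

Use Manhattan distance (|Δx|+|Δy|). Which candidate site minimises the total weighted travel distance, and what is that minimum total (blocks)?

Amber, total 534 blocks

Total weighted distance at each candidate:
  Red (4, 4): total = 681
  Blue (7, 0): total = 746
  Green (4, 10): total = 1119
  Amber (7, 8): total = 534
  Violet (5, 3): total = 615
Minimum is at Amber with total 534 blocks.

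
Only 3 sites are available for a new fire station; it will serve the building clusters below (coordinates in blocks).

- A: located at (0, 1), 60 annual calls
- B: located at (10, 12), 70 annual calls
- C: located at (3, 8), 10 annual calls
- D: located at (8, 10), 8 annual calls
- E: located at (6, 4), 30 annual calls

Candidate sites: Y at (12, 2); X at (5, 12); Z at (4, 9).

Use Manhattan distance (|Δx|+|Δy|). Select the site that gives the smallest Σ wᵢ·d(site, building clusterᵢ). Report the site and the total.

Total weighted distance at each candidate:
  Y (12, 2): total = 2106
  X (5, 12): total = 1680
  Z (4, 9): total = 1620
Minimum is at Z with total 1620 blocks.

Z, total 1620 blocks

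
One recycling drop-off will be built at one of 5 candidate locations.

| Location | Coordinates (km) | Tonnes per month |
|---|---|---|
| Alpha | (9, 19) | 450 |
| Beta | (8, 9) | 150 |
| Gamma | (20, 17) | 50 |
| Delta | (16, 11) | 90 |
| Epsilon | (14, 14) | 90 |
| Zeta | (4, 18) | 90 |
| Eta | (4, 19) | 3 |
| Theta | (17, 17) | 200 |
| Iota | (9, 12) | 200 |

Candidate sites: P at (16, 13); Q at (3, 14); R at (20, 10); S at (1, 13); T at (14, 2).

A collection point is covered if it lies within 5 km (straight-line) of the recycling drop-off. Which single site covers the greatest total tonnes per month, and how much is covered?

Coverage radius r = 5 km; a point is covered iff (Δx)²+(Δy)² ≤ 5² = 25.
  P (16, 13): covers {Delta, Epsilon, Theta} → 380
  Q (3, 14): covers {Zeta} → 90
  R (20, 10): covers {Delta} → 90
  S (1, 13): covers {none} → 0
  T (14, 2): covers {none} → 0
Maximum coverage at P: 380 tonnes per month.

P, covering 380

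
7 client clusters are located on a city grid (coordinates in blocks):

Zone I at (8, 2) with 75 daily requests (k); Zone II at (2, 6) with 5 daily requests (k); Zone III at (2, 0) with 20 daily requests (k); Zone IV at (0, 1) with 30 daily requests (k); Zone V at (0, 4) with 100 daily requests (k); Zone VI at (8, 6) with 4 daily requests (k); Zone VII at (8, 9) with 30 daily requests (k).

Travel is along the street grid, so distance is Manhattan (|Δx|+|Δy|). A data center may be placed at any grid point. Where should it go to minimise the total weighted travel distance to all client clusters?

Manhattan distance separates: Σwᵢ(|x−xᵢ|+|y−yᵢ|) = Σwᵢ|x−xᵢ| + Σwᵢ|y−yᵢ|, so x and y are optimised independently as 1-D weighted medians.
Total weight W = 264; half = 132.
x-coordinate, sorted with cumulative weight:
  x=0 (Zone IV, w=30) cum 30
  x=0 (Zone V, w=100) cum 130
  x=2 (Zone II, w=5) cum 135  ← median
  x=2 (Zone III, w=20) cum 155
  x=8 (Zone I, w=75) cum 230
  x=8 (Zone VI, w=4) cum 234
  x=8 (Zone VII, w=30) cum 264
⇒ x* = 2
y-coordinate, sorted with cumulative weight:
  y=0 (Zone III, w=20) cum 20
  y=1 (Zone IV, w=30) cum 50
  y=2 (Zone I, w=75) cum 125
  y=4 (Zone V, w=100) cum 225  ← median
  y=6 (Zone II, w=5) cum 230
  y=6 (Zone VI, w=4) cum 234
  y=9 (Zone VII, w=30) cum 264
⇒ y* = 4

(2, 4)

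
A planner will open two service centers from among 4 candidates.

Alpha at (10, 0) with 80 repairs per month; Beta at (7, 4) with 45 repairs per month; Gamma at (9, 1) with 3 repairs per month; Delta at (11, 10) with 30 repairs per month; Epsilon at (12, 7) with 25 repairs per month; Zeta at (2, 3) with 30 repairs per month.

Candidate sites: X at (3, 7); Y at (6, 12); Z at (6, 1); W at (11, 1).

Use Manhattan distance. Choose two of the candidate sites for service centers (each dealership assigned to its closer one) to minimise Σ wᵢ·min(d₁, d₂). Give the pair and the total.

Evaluate every pair (each demand assigned to the nearer of the two):
  {Z, W}: total = 971
  {X, W}: total = 1076
  {Y, W}: total = 1196
  {Y, Z}: total = 1254
  {X, Z}: total = 1294
  {X, Y}: total = 2056
Best pair: {Z, W} with total 971.

{Z, W}, total 971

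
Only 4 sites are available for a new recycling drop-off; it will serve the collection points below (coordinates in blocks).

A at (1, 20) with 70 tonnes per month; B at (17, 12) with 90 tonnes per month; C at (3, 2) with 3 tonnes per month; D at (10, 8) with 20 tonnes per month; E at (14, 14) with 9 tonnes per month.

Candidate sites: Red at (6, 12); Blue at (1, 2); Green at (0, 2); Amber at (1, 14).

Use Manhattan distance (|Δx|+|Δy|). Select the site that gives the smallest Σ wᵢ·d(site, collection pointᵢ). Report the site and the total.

Total weighted distance at each candidate:
  Red (6, 12): total = 2189
  Blue (1, 2): total = 4131
  Green (0, 2): total = 4323
  Amber (1, 14): total = 2499
Minimum is at Red with total 2189 blocks.

Red, total 2189 blocks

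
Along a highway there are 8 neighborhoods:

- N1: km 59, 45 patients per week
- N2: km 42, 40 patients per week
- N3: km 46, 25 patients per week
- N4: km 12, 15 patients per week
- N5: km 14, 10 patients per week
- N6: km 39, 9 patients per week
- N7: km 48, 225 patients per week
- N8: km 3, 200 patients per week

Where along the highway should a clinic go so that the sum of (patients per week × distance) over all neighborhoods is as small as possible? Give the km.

x = 46

For a sum of weighted absolute distances on a line, the optimum is the weighted median (not the mean). Total weight W = 569; half-weight = 284.5.
Sort by position and accumulate weight:
  km 3 (N8, w=200) → cum 200
  km 12 (N4, w=15) → cum 215
  km 14 (N5, w=10) → cum 225
  km 39 (N6, w=9) → cum 234
  km 42 (N2, w=40) → cum 274
  km 46 (N3, w=25) → cum 299  ≥ 284.5 → median here
  km 48 (N7, w=225) → cum 524
  km 59 (N1, w=45) → cum 569
Optimal location: km 46.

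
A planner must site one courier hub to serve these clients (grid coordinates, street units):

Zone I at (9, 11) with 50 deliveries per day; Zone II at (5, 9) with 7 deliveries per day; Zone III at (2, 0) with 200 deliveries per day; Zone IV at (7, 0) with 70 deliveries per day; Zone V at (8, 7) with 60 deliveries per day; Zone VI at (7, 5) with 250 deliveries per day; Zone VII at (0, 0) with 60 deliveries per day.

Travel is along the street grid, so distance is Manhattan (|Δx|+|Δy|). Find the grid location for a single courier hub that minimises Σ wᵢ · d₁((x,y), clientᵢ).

Manhattan distance separates: Σwᵢ(|x−xᵢ|+|y−yᵢ|) = Σwᵢ|x−xᵢ| + Σwᵢ|y−yᵢ|, so x and y are optimised independently as 1-D weighted medians.
Total weight W = 697; half = 348.5.
x-coordinate, sorted with cumulative weight:
  x=0 (Zone VII, w=60) cum 60
  x=2 (Zone III, w=200) cum 260
  x=5 (Zone II, w=7) cum 267
  x=7 (Zone IV, w=70) cum 337
  x=7 (Zone VI, w=250) cum 587  ← median
  x=8 (Zone V, w=60) cum 647
  x=9 (Zone I, w=50) cum 697
⇒ x* = 7
y-coordinate, sorted with cumulative weight:
  y=0 (Zone III, w=200) cum 200
  y=0 (Zone IV, w=70) cum 270
  y=0 (Zone VII, w=60) cum 330
  y=5 (Zone VI, w=250) cum 580  ← median
  y=7 (Zone V, w=60) cum 640
  y=9 (Zone II, w=7) cum 647
  y=11 (Zone I, w=50) cum 697
⇒ y* = 5

(7, 5)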